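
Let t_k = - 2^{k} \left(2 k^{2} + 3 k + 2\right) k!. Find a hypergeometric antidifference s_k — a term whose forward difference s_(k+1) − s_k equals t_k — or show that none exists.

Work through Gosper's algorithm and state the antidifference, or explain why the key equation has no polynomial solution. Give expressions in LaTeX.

Step 1: r(k) = 2*(2*k**3 + 9*k**2 + 14*k + 7)/(2*k**2 + 3*k + 2).
Take A(k)=2*k + 2, B(k)=1, C(k)=k**2 + 3*k/2 + 1.
Need (2*k + 2)·f(k+1) − (1)·f(k) = k**2 + 3*k/2 + 1.
deg f ≤ 1 (via 1,0,2).
A polynomial solution: f(k) = k/2.
Then R = B(k−1)f/C = k/(2*k**2 + 3*k + 2), so s_k = R(k)·t_k = -2**k*k*factorial(k).
Check: Δs_k = -2**k*(2*k**2 + 3*k + 2)*factorial(k). ✓

s_k = - 2^{k} k k!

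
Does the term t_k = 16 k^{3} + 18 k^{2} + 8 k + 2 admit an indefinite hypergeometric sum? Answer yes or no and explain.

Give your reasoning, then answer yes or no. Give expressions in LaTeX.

The ratio is (8*k**3 + 33*k**2 + 46*k + 22)/(8*k**3 + 9*k**2 + 4*k + 1).
A = 1, B = 1, C = k**3 + 9*k**2/8 + k/2 + 1/8.
Set up (1)·f(k+1) − (1)·f(k) − (k**3 + 9*k**2/8 + k/2 + 1/8) = 0.
Degrees (0,0,3) ⇒ d ≤ 4.
A polynomial solution: f(k) = k*(4*k**3 - 2*k**2 - k + 1)/16.
Get s_k = R·t_k = k*(4*k**3 - 2*k**2 - k + 1) with R(k) = B(k−1)f(k)/C(k) = k*(4*k**3 - 2*k**2 - k + 1)/(2*(8*k**3 + 9*k**2 + 4*k + 1)).
Verify: 16*k**3 + 18*k**2 + 8*k + 2 matches t_k.

Yes. s_k = k \left(4 k^{3} - 2 k^{2} - k + 1\right).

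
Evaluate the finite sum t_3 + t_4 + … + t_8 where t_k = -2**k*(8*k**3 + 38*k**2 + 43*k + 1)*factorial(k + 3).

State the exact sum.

r(k) = 2*(8*k**4 + 94*k**3 + 391*k**2 + 662*k + 360)/(8*k**3 + 38*k**2 + 43*k + 1) after simplifying.
Factor: A=2*k + 8; B=1; C=k**3 + 19*k**2/4 + 43*k/8 + 1/8.
f must satisfy (2*k + 8)·f(k+1) − (1)·f(k) = k**3 + 19*k**2/4 + 43*k/8 + 1/8.
d = 2 from the (1,0,3) case.
A polynomial solution: f(k) = (k - 1)*(4*k + 1)/8.
Get s_k = R·t_k = -2**k*(k - 1)*(4*k + 1)*factorial(k + 3) with R(k) = B(k−1)f(k)/C(k) = (k - 1)*(4*k + 1)/(8*k**3 + 38*k**2 + 43*k + 1).
Verify: -2**k*(8*k**3 + 38*k**2 + 43*k + 1)*factorial(k + 3) matches t_k.
Sum = s_(9) − s_(3); s_(9) = -72593650483200, s_(3) = -149760 ⇒ -72593650333440.

Σ = -72593650333440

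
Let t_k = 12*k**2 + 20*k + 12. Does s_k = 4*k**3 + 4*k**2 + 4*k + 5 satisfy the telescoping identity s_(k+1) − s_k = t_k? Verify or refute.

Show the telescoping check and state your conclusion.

valid; difference matches t_k

s_(k+1) = 4*k**3 + 16*k**2 + 24*k + 17
s_(k+1) − s_k = 12*k**2 + 20*k + 12
(s_(k+1) − s_k) − t_k = 0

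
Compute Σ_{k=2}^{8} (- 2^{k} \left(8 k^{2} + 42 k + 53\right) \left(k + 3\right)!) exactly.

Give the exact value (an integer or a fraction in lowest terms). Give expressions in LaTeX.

Σ = -9564703943520

Ratio r(k) = 2*(8*k**3 + 90*k**2 + 335*k + 412)/(8*k**2 + 42*k + 53).
So A=2*k + 8 and B=1, with C=k**2 + 21*k/4 + 53/8.
f must satisfy (2*k + 8)·f(k+1) − (1)·f(k) = k**2 + 21*k/4 + 53/8.
Bound: deg f ≤ 1.
Coefficient equations give f(k) = (4*k + 3)/8.
R(k) = B(k−1)·f(k)/C(k) = (4*k + 3)/(8*k**2 + 42*k + 53); s_k = R·t_k = -2**k*(4*k + 3)*factorial(k + 3).
Check: Δs_k = -2**k*(8*k**2 + 42*k + 53)*factorial(k + 3). ✓
Sum = s_(9) − s_(2); s_(9) = -9564703948800, s_(2) = -5280 ⇒ -9564703943520.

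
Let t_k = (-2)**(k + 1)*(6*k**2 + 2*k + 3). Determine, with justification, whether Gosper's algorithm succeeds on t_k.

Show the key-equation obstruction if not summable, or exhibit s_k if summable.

r(k) = 2*(-6*k**2 - 14*k - 11)/(6*k**2 + 2*k + 3) after simplifying.
Gosper form: A/B · C(k+1)/C(k) with A=-2, B=1, C=k**2 + k/3 + 1/2.
Set up (-2)·f(k+1) − (1)·f(k) − (k**2 + k/3 + 1/2) = 0.
Degrees (0,0,2) ⇒ d ≤ 2.
Solve for f: f(k) = -(2*k**2 - 2*k + 1)/6 (degree 2 ≤ 2).
So s_k = (B(k−1)f/C)·t_k = (-(2*k**2 - 2*k + 1)/(6*k**2 + 2*k + 3))·t_k = (-2)**(k + 1)*(-2*k**2 + 2*k - 1).
Verify: (-2)**(k + 1)*(6*k**2 + 2*k + 3) matches t_k.

Yes. s_k = (-2)**(k + 1)*(-2*k**2 + 2*k - 1).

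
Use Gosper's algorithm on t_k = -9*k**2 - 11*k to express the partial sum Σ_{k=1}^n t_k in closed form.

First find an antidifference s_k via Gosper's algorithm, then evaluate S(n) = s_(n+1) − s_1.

S(n) = n*(-3*n**2 - 10*n - 7)

r(k) = (9*k**2 + 29*k + 20)/(k*(9*k + 11)) after simplifying.
Normal form (A,B,C) = (1, 1, k**2 + 11*k/9).
f must satisfy (1)·f(k+1) − (1)·f(k) = k**2 + 11*k/9.
d = 3 from the (0,0,2) case.
A polynomial solution: f(k) = k*(k - 1)*(3*k + 4)/9.
Then R = B(k−1)f/C = (k - 1)*(3*k + 4)/(9*k + 11), so s_k = R(k)·t_k = k*(-3*k**2 - k + 4).
Verify: k*(-9*k - 11) matches t_k.
s_(n+1) = n*(-3*n**2 - 10*n - 7) and s_(1) = 0, so S(n) = n*(-3*n**2 - 10*n - 7).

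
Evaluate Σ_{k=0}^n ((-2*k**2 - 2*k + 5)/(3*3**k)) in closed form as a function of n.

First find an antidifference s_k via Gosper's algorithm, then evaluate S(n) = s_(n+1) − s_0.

The ratio is (2*k**2 + 6*k - 1)/(3*(2*k**2 + 2*k - 5)).
Factor: A=1/3; B=1; C=k**2 + k - 5/2.
f must satisfy (1/3)·f(k+1) − (1)·f(k) = k**2 + k - 5/2.
Degrees (0,0,2) ⇒ d ≤ 2.
Solve for f: f(k) = -3*(k**2 + 2*k - 1)/2 (degree 2 ≤ 2).
Then R = B(k−1)f/C = -3*(k**2 + 2*k - 1)/(2*k**2 + 2*k - 5), so s_k = R(k)·t_k = (k**2 + 2*k - 1)/3**k.
Check: Δs_k = (-2*k**2 - 2*k + 5)/(3*3**k). ✓
s_(n+1) = 3**(-n - 1)*(n**2 + 4*n + 2) and s_(0) = -1, so S(n) = 3**(-n - 1)*(3**(n + 1) + n**2 + 4*n + 2).

S(n) = 3**(-n - 1)*(3**(n + 1) + n**2 + 4*n + 2)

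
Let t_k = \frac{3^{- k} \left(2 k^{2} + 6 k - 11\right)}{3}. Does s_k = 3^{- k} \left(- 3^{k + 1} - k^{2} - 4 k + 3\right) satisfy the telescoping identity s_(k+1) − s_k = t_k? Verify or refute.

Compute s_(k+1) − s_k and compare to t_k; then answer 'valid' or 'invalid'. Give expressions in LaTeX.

Valid — Δs_k = t_k.

s_(k+1) = (-9*3**k - k**2 - 6*k - 2)/(3*3**k)
s_(k+1) − s_k = (2*k**2 + 6*k - 11)/(3*3**k)
(s_(k+1) − s_k) − t_k = 0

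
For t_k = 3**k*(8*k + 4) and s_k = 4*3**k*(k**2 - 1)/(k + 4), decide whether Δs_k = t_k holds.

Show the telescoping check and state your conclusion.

Invalid: residual 3**(k + 1)*(-8*k**2 - 32*k - 20)/(k**2 + 9*k + 20) ≠ 0.

s_(k+1) = 12*3**k*k*(k + 2)/(k + 5)
s_(k+1) − s_k = 3**k*(8*k**3 + 52*k**2 + 100*k + 20)/(k**2 + 9*k + 20)
(s_(k+1) − s_k) − t_k = 3**(k + 1)*(-8*k**2 - 32*k - 20)/(k**2 + 9*k + 20)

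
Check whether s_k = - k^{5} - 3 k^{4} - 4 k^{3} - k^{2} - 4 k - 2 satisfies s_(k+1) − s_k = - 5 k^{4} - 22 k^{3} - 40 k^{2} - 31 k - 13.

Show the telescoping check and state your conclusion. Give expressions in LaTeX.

s_(k+1) = -k**5 - 8*k**4 - 26*k**3 - 41*k**2 - 35*k - 15
s_(k+1) − s_k = -5*k**4 - 22*k**3 - 40*k**2 - 31*k - 13
(s_(k+1) − s_k) − t_k = 0

Valid — Δs_k = t_k.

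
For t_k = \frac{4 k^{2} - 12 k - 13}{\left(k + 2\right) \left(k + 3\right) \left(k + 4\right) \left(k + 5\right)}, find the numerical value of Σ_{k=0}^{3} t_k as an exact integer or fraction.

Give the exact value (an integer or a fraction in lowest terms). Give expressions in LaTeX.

Step 1: r(k) = (k + 2)*(12*k - 4*(k + 1)**2 + 25)/((k + 6)*(-4*k**2 + 12*k + 13)).
Take A(k)=k + 2, B(k)=k + 6, C(k)=k**2 - 3*k - 13/4.
Key eq: (k + 2)·f(k+1) = (k + 5)·f(k) + (k**2 - 3*k - 13/4).
Bound: deg f ≤ 3.
Coefficient equations give f(k) = k*(k**2 - 87*k - 70)/96.
Certificate R = B(k−1)f/C = k*(k + 5)*(k**2 - 87*k - 70)/(24*(4*k**2 - 12*k - 13)) gives s_k = k*(k**2 - 87*k - 70)/(24*(k + 2)*(k + 3)*(k + 4)).
Δs = (4*k**2 - 12*k - 13)/(k**4 + 14*k**3 + 71*k**2 + 154*k + 120), as required.
Sum = s_(4) − s_(0); s_(4) = -67/336, s_(0) = 0 ⇒ -67/336.

Σ = -67/336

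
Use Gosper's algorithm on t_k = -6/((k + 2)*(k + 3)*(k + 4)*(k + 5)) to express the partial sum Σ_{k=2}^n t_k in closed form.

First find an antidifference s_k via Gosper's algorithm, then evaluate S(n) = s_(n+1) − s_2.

Ratio r(k) = (k + 2)/(k + 6).
Normal form (A,B,C) = (k + 2, k + 6, 1).
Need (k + 2)·f(k+1) − (k + 5)·f(k) = 1.
From deg A=1, deg B=1, deg C=0: d=3.
Match coefficients ⇒ f(k) = k*(k**2 + 9*k + 26)/72.
Then R = B(k−1)f/C = k*(k + 5)*(k**2 + 9*k + 26)/72, so s_k = R(k)·t_k = k*(-k**2 - 9*k - 26)/(12*(k + 2)*(k + 3)*(k + 4)).
Verify: -6/(k**4 + 14*k**3 + 71*k**2 + 154*k + 120) matches t_k.
Telescope: S(n) = s_(n+1) − s_(2) = (-n**3 - 12*n**2 - 47*n - 36)/(12*(n**3 + 12*n**2 + 47*n + 60)) − (-1/15) = (-n**3 - 12*n**2 - 47*n + 60)/(60*(n**3 + 12*n**2 + 47*n + 60)).

S(n) = (-n**3 - 12*n**2 - 47*n + 60)/(60*(n**3 + 12*n**2 + 47*n + 60))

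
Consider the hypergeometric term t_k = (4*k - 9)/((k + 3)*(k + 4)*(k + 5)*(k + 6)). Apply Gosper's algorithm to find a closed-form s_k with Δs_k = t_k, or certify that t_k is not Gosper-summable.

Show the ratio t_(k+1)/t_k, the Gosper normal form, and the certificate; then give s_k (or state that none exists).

s_k = k*(-k**2 - 12*k - 167)/(60*(k + 3)*(k + 4)*(k + 5))

Ratio r(k) = (k + 3)*(4*k - 5)/((k + 7)*(4*k - 9)).
Factor: A=k + 3; B=k + 7; C=k - 9/4.
Key eq: (k + 3)·f(k+1) = (k + 6)·f(k) + (k - 9/4).
Bound: deg f ≤ 3.
Match coefficients ⇒ f(k) = -k*(k**2 + 12*k + 167)/240.
Then R = B(k−1)f/C = -k*(k + 6)*(k**2 + 12*k + 167)/(60*(4*k - 9)), so s_k = R(k)·t_k = k*(-k**2 - 12*k - 167)/(60*(k + 3)*(k + 4)*(k + 5)).
Check: Δs_k = (4*k - 9)/(k**4 + 18*k**3 + 119*k**2 + 342*k + 360). ✓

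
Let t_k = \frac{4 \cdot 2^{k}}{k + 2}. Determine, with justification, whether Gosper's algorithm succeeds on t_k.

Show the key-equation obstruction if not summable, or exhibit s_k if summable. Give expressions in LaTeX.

Compute t_(k+1)/t_k: get 2*(k + 2)/(k + 3).
Normal form (A,B,C) = (2*k + 4, k + 3, 1).
Need (2*k + 4)·f(k+1) − (k + 2)·f(k) = 1.
d = -1 from the (1,1,0) case.
deg f ≤ -1 is impossible — no certificate.

No; the degree bound rules out any f.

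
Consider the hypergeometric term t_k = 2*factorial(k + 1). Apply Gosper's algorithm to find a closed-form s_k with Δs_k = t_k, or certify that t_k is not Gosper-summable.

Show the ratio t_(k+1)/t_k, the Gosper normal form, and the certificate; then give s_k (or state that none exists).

The ratio is k + 2.
Normal form (A,B,C) = (k + 2, 1, 1).
f must satisfy (k + 2)·f(k+1) − (1)·f(k) = 1.
Bound: deg f ≤ -1.
deg f ≤ -1 is impossible — no certificate.

none — t_k is not Gosper-summable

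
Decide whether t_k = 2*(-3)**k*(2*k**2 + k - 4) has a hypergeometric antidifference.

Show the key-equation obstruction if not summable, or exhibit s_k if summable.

t_(k+1)/t_k = 3*(-2*k**2 - 5*k + 1)/(2*k**2 + k - 4).
Normal form (A,B,C) = (-3, 1, k**2 + k/2 - 2).
Solve (-3)·f(k+1) − (1)·f(k) = k**2 + k/2 - 2.
Degrees (0,0,2) ⇒ d ≤ 2.
Solve for f: f(k) = -(k - 2)*(k + 1)/4 (degree 2 ≤ 2).
So s_k = (B(k−1)f/C)·t_k = (-(k - 2)*(k + 1)/(2*(2*k**2 + k - 4)))·t_k = (-3)**k*(-k**2 + k + 2).
Check: Δs_k = 2*(-3)**k*(2*k**2 + k - 4). ✓

Yes. s_k = (-3)**k*(-k**2 + k + 2).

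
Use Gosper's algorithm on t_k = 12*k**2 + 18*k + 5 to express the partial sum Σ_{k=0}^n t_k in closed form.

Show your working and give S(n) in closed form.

S(n) = 4*n**3 + 15*n**2 + 16*n + 5

Compute t_(k+1)/t_k: get (12*k**2 + 42*k + 35)/(12*k**2 + 18*k + 5).
Normal form (A,B,C) = (1, 1, k**2 + 3*k/2 + 5/12).
Set up (1)·f(k+1) − (1)·f(k) − (k**2 + 3*k/2 + 5/12) = 0.
deg f ≤ 3 (via 0,0,2).
Match coefficients ⇒ f(k) = k*(4*k**2 + 3*k - 2)/12.
Get s_k = R·t_k = k*(4*k**2 + 3*k - 2) with R(k) = B(k−1)f(k)/C(k) = k*(4*k**2 + 3*k - 2)/(12*k**2 + 18*k + 5).
s_(k+1) − s_k = 12*k**2 + 18*k + 5 = t_k.
Telescope: S(n) = s_(n+1) − s_(0) = 4*n**3 + 15*n**2 + 16*n + 5 − (0) = 4*n**3 + 15*n**2 + 16*n + 5.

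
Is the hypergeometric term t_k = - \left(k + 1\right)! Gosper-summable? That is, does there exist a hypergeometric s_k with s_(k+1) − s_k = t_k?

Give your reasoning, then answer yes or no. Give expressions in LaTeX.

The ratio is k + 2.
A = k + 2, B = 1, C = 1.
Need (k + 2)·f(k+1) − (1)·f(k) = 1.
d = -1 from the (1,0,0) case.
deg f ≤ -1 is impossible — no certificate.

No — key equation has no polynomial f.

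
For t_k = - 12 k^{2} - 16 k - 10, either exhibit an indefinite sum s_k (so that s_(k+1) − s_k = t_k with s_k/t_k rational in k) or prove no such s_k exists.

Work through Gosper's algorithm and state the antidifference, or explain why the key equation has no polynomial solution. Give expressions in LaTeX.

t_(k+1)/t_k = (6*k**2 + 20*k + 19)/(6*k**2 + 8*k + 5).
Factor: A=1; B=1; C=k**2 + 4*k/3 + 5/6.
Set up (1)·f(k+1) − (1)·f(k) − (k**2 + 4*k/3 + 5/6) = 0.
From deg A=0, deg B=0, deg C=2: d=3.
Coefficient equations give f(k) = k*(2*k**2 + k + 2)/6.
R(k) = B(k−1)·f(k)/C(k) = k*(2*k**2 + k + 2)/(6*k**2 + 8*k + 5); s_k = R·t_k = 2*k*(-2*k**2 - k - 2).
Δs = -12*k**2 - 16*k - 10, as required.

s_k = 2 k \left(- 2 k^{2} - k - 2\right)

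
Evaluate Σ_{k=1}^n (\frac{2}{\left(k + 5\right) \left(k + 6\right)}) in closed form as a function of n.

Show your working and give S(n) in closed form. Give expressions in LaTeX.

t_(k+1)/t_k = (k + 5)/(k + 7).
Factor: A=k + 5; B=k + 7; C=1.
Solve (k + 5)·f(k+1) − (k + 6)·f(k) = 1.
From deg A=1, deg B=1, deg C=0: d=1.
Solving with deg f ≤ 1: f(k) = k/5.
Certificate R = B(k−1)f/C = k*(k + 6)/5 gives s_k = 2*k/(5*(k + 5)).
Verify: 2/(k**2 + 11*k + 30) matches t_k.
Telescope: S(n) = s_(n+1) − s_(1) = 2*(n + 1)/(5*(n + 6)) − (1/15) = n/(3*(n + 6)).

S(n) = \frac{n}{3 \left(n + 6\right)}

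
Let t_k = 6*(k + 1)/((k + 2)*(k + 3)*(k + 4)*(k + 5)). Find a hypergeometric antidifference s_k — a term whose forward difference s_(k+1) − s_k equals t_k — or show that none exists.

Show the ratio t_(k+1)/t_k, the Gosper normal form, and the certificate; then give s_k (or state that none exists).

Step 1: r(k) = (k + 2)**2/((k + 1)*(k + 6)).
Gosper form: A/B · C(k+1)/C(k) with A=k + 2, B=k + 6, C=k + 1.
f must satisfy (k + 2)·f(k+1) − (k + 5)·f(k) = k + 1.
Degrees (1,1,1) ⇒ d ≤ 3.
Coefficient equations give f(k) = k*(k + 1)*(k + 8)/36.
So s_k = (B(k−1)f/C)·t_k = (k*(k + 5)*(k + 8)/36)·t_k = k*(k**2 + 9*k + 8)/(6*(k + 2)*(k + 3)*(k + 4)).
s_(k+1) − s_k = 6*(k + 1)/(k**4 + 14*k**3 + 71*k**2 + 154*k + 120) = t_k.

s_k = k*(k**2 + 9*k + 8)/(6*(k + 2)*(k + 3)*(k + 4))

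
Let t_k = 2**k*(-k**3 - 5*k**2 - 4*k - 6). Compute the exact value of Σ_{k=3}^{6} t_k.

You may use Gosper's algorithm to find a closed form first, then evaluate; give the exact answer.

Step 1: r(k) = 2*(k**3 + 8*k**2 + 17*k + 16)/(k**3 + 5*k**2 + 4*k + 6).
A = 2, B = 1, C = k**3 + 5*k**2 + 4*k + 6.
Need (2)·f(k+1) − (1)·f(k) = k**3 + 5*k**2 + 4*k + 6.
d = 3 from the (0,0,3) case.
Solve for f: f(k) = k**3 - k**2 + 2*k + 2 (degree 3 ≤ 3).
R(k) = B(k−1)·f(k)/C(k) = (k**3 - k**2 + 2*k + 2)/(k**3 + 5*k**2 + 4*k + 6); s_k = R·t_k = 2**k*(-k**3 + k**2 - 2*k - 2).
Δs = 2**k*(-k**3 - 5*k**2 - 4*k - 6), as required.
Σ_(k=3)^(6) t_k = s_(7) − s_(3) = -39680 − (-208) = -39472.

Σ = -39472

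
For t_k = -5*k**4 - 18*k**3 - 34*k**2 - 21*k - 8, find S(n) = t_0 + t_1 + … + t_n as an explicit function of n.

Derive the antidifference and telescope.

r(k) = (5*k**4 + 38*k**3 + 118*k**2 + 163*k + 86)/(5*k**4 + 18*k**3 + 34*k**2 + 21*k + 8) after simplifying.
Factor: A=1; B=1; C=k**4 + 18*k**3/5 + 34*k**2/5 + 21*k/5 + 8/5.
Solve (1)·f(k+1) − (1)·f(k) = k**4 + 18*k**3/5 + 34*k**2/5 + 21*k/5 + 8/5.
deg f ≤ 5 (via 0,0,4).
Match coefficients ⇒ f(k) = k*(k**4 + 2*k**3 + 4*k**2 - 2*k + 3)/5.
Certificate R = B(k−1)f/C = k*(k**4 + 2*k**3 + 4*k**2 - 2*k + 3)/(5*k**4 + 18*k**3 + 34*k**2 + 21*k + 8) gives s_k = k*(-k**4 - 2*k**3 - 4*k**2 + 2*k - 3).
Verify: -5*k**4 - 18*k**3 - 34*k**2 - 21*k - 8 matches t_k.
Telescope: S(n) = s_(n+1) − s_(0) = -n**5 - 7*n**4 - 22*n**3 - 32*n**2 - 24*n - 8 − (0) = -n**5 - 7*n**4 - 22*n**3 - 32*n**2 - 24*n - 8.

S(n) = -n**5 - 7*n**4 - 22*n**3 - 32*n**2 - 24*n - 8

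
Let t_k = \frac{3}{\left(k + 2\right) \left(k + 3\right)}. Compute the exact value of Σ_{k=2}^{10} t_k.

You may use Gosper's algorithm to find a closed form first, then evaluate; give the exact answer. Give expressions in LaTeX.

Compute t_(k+1)/t_k: get (k + 2)/(k + 4).
Factor: A=k + 2; B=k + 4; C=1.
Need (k + 2)·f(k+1) − (k + 3)·f(k) = 1.
From deg A=1, deg B=1, deg C=0: d=1.
Solve for f: f(k) = k/2 (degree 1 ≤ 1).
R(k) = B(k−1)·f(k)/C(k) = k*(k + 3)/2; s_k = R·t_k = 3*k/(2*(k + 2)).
Δs = 3/(k**2 + 5*k + 6), as required.
Evaluate s at k=11 and k=2: 33/26 and 3/4; difference 27/52.

Σ = 27/52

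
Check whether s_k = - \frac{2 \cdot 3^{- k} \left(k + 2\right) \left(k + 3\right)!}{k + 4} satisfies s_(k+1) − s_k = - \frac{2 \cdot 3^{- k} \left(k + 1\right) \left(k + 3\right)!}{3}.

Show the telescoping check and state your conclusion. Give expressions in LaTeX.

Invalid: residual \frac{4 \cdot 3^{- k} \left(k^{2} + 5 k + 1\right) \left(k + 3\right)!}{3 \left(k + 4\right) \left(k + 5\right)} ≠ 0.

s_(k+1) = -2*(k + 3)*factorial(k + 4)/(3*3**k*(k + 5))
s_(k+1) − s_k = -2*(k**3 + 8*k**2 + 19*k + 18)*factorial(k + 3)/(3*3**k*(k + 4)*(k + 5))
(s_(k+1) − s_k) − t_k = 4*(k**2 + 5*k + 1)*factorial(k + 3)/(3*3**k*(k + 4)*(k + 5))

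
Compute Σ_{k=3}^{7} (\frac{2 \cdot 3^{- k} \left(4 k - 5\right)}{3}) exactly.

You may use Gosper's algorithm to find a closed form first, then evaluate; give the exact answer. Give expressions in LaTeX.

Σ = 2158/6561

The ratio is (4*k - 1)/(3*(4*k - 5)).
Take A(k)=1/3, B(k)=1, C(k)=k - 5/4.
Need (1/3)·f(k+1) − (1)·f(k) = k - 5/4.
deg f ≤ 1 (via 0,0,1).
Solve for f: f(k) = -3*(4*k - 3)/8 (degree 1 ≤ 1).
R(k) = B(k−1)·f(k)/C(k) = -3*(4*k - 3)/(2*(4*k - 5)); s_k = R·t_k = (3 - 4*k)/3**k.
Δs = 2*(4*k - 5)/(3*3**k), as required.
Σ_(k=3)^(7) t_k = s_(8) − s_(3) = -29/6561 − (-1/3) = 2158/6561.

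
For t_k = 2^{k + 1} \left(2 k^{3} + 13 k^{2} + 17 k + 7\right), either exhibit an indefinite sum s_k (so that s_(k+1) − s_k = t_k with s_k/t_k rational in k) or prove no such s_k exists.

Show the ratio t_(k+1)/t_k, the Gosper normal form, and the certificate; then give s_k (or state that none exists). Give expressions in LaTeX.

s_k = 2^{k + 1} \left(2 k^{3} + k^{2} + k - 1\right)

Step 1: r(k) = 2*(2*k**3 + 19*k**2 + 49*k + 39)/(2*k**3 + 13*k**2 + 17*k + 7).
Normal form (A,B,C) = (2, 1, k**3 + 13*k**2/2 + 17*k/2 + 7/2).
Set up (2)·f(k+1) − (1)·f(k) − (k**3 + 13*k**2/2 + 17*k/2 + 7/2) = 0.
d = 3 from the (0,0,3) case.
Solve for f: f(k) = (2*k - 1)*(k**2 + k + 1)/2 (degree 3 ≤ 3).
Certificate R = B(k−1)f/C = (2*k - 1)*(k**2 + k + 1)/(2*k**3 + 13*k**2 + 17*k + 7) gives s_k = 2**(k + 1)*(2*k**3 + k**2 + k - 1).
Δs = 2**(k + 1)*(2*k**3 + 13*k**2 + 17*k + 7), as required.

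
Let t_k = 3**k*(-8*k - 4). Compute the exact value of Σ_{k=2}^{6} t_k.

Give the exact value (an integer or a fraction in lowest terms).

The ratio is 3*(2*k + 3)/(2*k + 1).
Factor: A=3; B=1; C=k + 1/2.
Key eq: (3)·f(k+1) = (1)·f(k) + (k + 1/2).
Bound: deg f ≤ 1.
Match coefficients ⇒ f(k) = (k - 1)/2.
R(k) = B(k−1)·f(k)/C(k) = (k - 1)/(2*k + 1); s_k = R·t_k = 4*3**k*(1 - k).
Verify: 3**k*(-8*k - 4) matches t_k.
Evaluate s at k=7 and k=2: -52488 and -36; difference -52452.

Σ = -52452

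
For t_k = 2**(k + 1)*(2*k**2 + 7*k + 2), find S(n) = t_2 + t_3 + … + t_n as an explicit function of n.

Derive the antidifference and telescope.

Ratio r(k) = 2*(2*k**2 + 11*k + 11)/(2*k**2 + 7*k + 2).
Normal form (A,B,C) = (2, 1, k**2 + 7*k/2 + 1).
Need (2)·f(k+1) − (1)·f(k) = k**2 + 7*k/2 + 1.
From deg A=0, deg B=0, deg C=2: d=2.
A polynomial solution: f(k) = k*(2*k - 1)/2.
Then R = B(k−1)f/C = k*(2*k - 1)/(2*k**2 + 7*k + 2), so s_k = R(k)·t_k = 2**(k + 1)*k*(2*k - 1).
Check: Δs_k = 2**(k + 1)*(2*k**2 + 7*k + 2). ✓
Evaluate: s_(n+1) = 2**(n + 2)*(2*n**2 + 3*n + 1); subtract s_(2) = 48 ⇒ S(n) = 8*2**n*n**2 + 12*2**n*n + 4*2**n - 48.

S(n) = 8*2**n*n**2 + 12*2**n*n + 4*2**n - 48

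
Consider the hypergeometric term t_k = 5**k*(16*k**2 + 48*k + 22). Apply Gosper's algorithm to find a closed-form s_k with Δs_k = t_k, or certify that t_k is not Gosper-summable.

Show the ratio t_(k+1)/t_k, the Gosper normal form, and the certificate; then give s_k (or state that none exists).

The ratio is 5*(8*k**2 + 40*k + 43)/(8*k**2 + 24*k + 11).
A = 5, B = 1, C = k**2 + 3*k + 11/8.
f must satisfy (5)·f(k+1) − (1)·f(k) = k**2 + 3*k + 11/8.
From deg A=0, deg B=0, deg C=2: d=2.
Match coefficients ⇒ f(k) = (k + 1)*(2*k - 1)/8.
Then R = B(k−1)f/C = (k + 1)*(2*k - 1)/(8*k**2 + 24*k + 11), so s_k = R(k)·t_k = 2*5**k*(2*k**2 + k - 1).
Check: Δs_k = 5**k*(16*k**2 + 48*k + 22). ✓

s_k = 2*5**k*(2*k**2 + k - 1)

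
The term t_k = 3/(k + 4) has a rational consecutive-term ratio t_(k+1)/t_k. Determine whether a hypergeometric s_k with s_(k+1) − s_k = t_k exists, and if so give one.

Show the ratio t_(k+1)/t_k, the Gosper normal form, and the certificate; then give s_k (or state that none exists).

none (Gosper's algorithm certifies no s_k)

Compute t_(k+1)/t_k: get (k + 4)/(k + 5).
Gosper form: A/B · C(k+1)/C(k) with A=k + 4, B=k + 5, C=1.
Solve (k + 4)·f(k+1) − (k + 4)·f(k) = 1.
Bound: deg f ≤ 0.
Generic f = c0 gives residual -1; -1 = 0 cannot hold, so t_k is not Gosper-summable.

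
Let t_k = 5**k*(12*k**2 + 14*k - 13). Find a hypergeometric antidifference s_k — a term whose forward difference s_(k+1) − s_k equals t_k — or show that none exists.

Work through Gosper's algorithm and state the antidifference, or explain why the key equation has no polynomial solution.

s_k = 5**k*(3*k**2 - 4*k - 2)

r(k) = 5*(12*k**2 + 38*k + 13)/(12*k**2 + 14*k - 13) after simplifying.
Gosper form: A/B · C(k+1)/C(k) with A=5, B=1, C=k**2 + 7*k/6 - 13/12.
Need (5)·f(k+1) − (1)·f(k) = k**2 + 7*k/6 - 13/12.
Degrees (0,0,2) ⇒ d ≤ 2.
A polynomial solution: f(k) = (3*k**2 - 4*k - 2)/12.
So s_k = (B(k−1)f/C)·t_k = ((3*k**2 - 4*k - 2)/(12*k**2 + 14*k - 13))·t_k = 5**k*(3*k**2 - 4*k - 2).
Δs = 5**k*(12*k**2 + 14*k - 13), as required.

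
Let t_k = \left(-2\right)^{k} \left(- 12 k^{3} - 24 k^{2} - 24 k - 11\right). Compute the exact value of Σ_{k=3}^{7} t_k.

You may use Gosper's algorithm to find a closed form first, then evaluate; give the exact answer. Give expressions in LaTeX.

Σ = 525416

Ratio r(k) = 2*(-12*k**3 - 60*k**2 - 108*k - 71)/(12*k**3 + 24*k**2 + 24*k + 11).
Factor: A=-2; B=1; C=k**3 + 2*k**2 + 2*k + 11/12.
f must satisfy (-2)·f(k+1) − (1)·f(k) = k**3 + 2*k**2 + 2*k + 11/12.
Degrees (0,0,3) ⇒ d ≤ 3.
Solving with deg f ≤ 3: f(k) = -(4*k**3 + 1)/12.
R(k) = B(k−1)·f(k)/C(k) = -(4*k**3 + 1)/(12*k**3 + 24*k**2 + 24*k + 11); s_k = R·t_k = (-2)**k*(4*k**3 + 1).
Δs = (-2)**k*(-4*k**3 - 8*(k + 1)**3 - 3), as required.
Evaluate s at k=8 and k=3: 524544 and -872; difference 525416.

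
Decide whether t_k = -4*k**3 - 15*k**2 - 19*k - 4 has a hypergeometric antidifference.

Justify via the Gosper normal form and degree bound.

Yes. s_k = k*(-k**3 - 3*k**2 - 3*k + 3).

t_(k+1)/t_k = (4*k**3 + 27*k**2 + 61*k + 42)/(4*k**3 + 15*k**2 + 19*k + 4).
Gosper form: A/B · C(k+1)/C(k) with A=1, B=1, C=k**3 + 15*k**2/4 + 19*k/4 + 1.
Set up (1)·f(k+1) − (1)·f(k) − (k**3 + 15*k**2/4 + 19*k/4 + 1) = 0.
Bound: deg f ≤ 4.
A polynomial solution: f(k) = k*(k**3 + 3*k**2 + 3*k - 3)/4.
Then R = B(k−1)f/C = k*(k**3 + 3*k**2 + 3*k - 3)/(4*k**3 + 15*k**2 + 19*k + 4), so s_k = R(k)·t_k = k*(-k**3 - 3*k**2 - 3*k + 3).
Verify: -4*k**3 - 15*k**2 - 19*k - 4 matches t_k.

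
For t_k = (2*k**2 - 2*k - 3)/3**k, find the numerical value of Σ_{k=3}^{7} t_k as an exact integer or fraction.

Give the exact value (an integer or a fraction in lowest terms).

Σ = 209/243

t_(k+1)/t_k = (2*k**2 + 2*k - 3)/(3*(2*k**2 - 2*k - 3)).
So A=1/3 and B=1, with C=k**2 - k - 3/2.
f must satisfy (1/3)·f(k+1) − (1)·f(k) = k**2 - k - 3/2.
deg f ≤ 2 (via 0,0,2).
Match coefficients ⇒ f(k) = -3*(k - 1)*(k + 1)/2.
Get s_k = R·t_k = 3**(1 - k)*(1 - k**2) with R(k) = B(k−1)f(k)/C(k) = -3*(k - 1)*(k + 1)/(2*k**2 - 2*k - 3).
Δs = (2*k**2 - 2*k - 3)/3**k, as required.
Evaluate s at k=8 and k=3: -7/243 and -8/9; difference 209/243.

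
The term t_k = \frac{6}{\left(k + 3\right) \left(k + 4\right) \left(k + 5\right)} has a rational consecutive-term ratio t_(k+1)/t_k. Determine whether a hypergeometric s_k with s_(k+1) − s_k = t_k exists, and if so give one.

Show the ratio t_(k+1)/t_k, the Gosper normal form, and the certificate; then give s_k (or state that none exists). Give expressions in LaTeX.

s_k = \frac{k \left(k + 7\right)}{4 \left(k + 3\right) \left(k + 4\right)}

The ratio is (k + 3)/(k + 6).
Gosper form: A/B · C(k+1)/C(k) with A=k + 3, B=k + 6, C=1.
Need (k + 3)·f(k+1) − (k + 5)·f(k) = 1.
deg f ≤ 2 (via 1,1,0).
Solve for f: f(k) = k*(k + 7)/24 (degree 2 ≤ 2).
R(k) = B(k−1)·f(k)/C(k) = k*(k + 5)*(k + 7)/24; s_k = R·t_k = k*(k + 7)/(4*(k + 3)*(k + 4)).
Check: Δs_k = 6/(k**3 + 12*k**2 + 47*k + 60). ✓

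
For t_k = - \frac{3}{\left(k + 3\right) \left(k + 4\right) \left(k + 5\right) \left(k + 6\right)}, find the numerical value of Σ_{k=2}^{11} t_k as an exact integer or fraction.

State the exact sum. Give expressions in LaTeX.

The ratio is (k + 3)/(k + 7).
Normal form (A,B,C) = (k + 3, k + 7, 1).
f must satisfy (k + 3)·f(k+1) − (k + 6)·f(k) = 1.
Bound: deg f ≤ 3.
Solve for f: f(k) = k*(k**2 + 12*k + 47)/180 (degree 3 ≤ 3).
Get s_k = R·t_k = k*(-k**2 - 12*k - 47)/(60*(k + 3)*(k + 4)*(k + 5)) with R(k) = B(k−1)f(k)/C(k) = k*(k + 6)*(k**2 + 12*k + 47)/180.
Check: Δs_k = -3/(k**4 + 18*k**3 + 119*k**2 + 342*k + 360). ✓
Telescoping: Σ = s_(12) − s_(2) = -67/4080 − (-1/84) = -43/9520.

Σ = -43/9520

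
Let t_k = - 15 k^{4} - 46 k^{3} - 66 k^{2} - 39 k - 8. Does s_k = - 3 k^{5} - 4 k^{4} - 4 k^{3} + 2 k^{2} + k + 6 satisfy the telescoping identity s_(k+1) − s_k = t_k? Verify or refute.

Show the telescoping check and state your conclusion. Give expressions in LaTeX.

s_(k+1) = -3*k**5 - 19*k**4 - 50*k**3 - 64*k**2 - 38*k - 2
s_(k+1) − s_k = -15*k**4 - 46*k**3 - 66*k**2 - 39*k - 8
(s_(k+1) − s_k) − t_k = 0

Valid: the claim telescopes to t_k.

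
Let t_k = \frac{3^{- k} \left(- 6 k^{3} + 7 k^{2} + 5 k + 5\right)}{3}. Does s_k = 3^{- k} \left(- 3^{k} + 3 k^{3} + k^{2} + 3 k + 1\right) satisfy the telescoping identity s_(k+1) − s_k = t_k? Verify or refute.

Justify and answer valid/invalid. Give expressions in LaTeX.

valid; difference matches t_k

s_(k+1) = (-3*3**k + 3*k**3 + 10*k**2 + 14*k + 8)/(3*3**k)
s_(k+1) − s_k = (-6*k**3 + 7*k**2 + 5*k + 5)/(3*3**k)
(s_(k+1) − s_k) − t_k = 0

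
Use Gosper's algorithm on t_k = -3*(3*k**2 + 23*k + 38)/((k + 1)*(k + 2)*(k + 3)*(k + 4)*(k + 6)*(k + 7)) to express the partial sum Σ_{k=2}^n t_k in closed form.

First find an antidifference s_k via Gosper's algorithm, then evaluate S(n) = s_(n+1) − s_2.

S(n) = (-n**3 - 13*n**2 - 50*n + 64)/(40*(n**3 + 13*n**2 + 50*n + 56))

Ratio r(k) = (k + 1)*(k + 6)*(23*k + 3*(k + 1)**2 + 61)/((k + 5)*(k + 8)*(3*k**2 + 23*k + 38)).
Gosper form: A/B · C(k+1)/C(k) with A=k + 1, B=k + 8, C=k**3 + 38*k**2/3 + 51*k + 190/3.
Solve (k + 1)·f(k+1) − (k + 7)·f(k) = k**3 + 38*k**2/3 + 51*k + 190/3.
From deg A=1, deg B=1, deg C=3: d=6.
Match coefficients ⇒ f(k) = k*(k + 2)*(k + 4)*(k + 5)*(k**2 + 10*k + 27)/54.
Get s_k = R·t_k = k*(-k**2 - 10*k - 27)/(6*(k**3 + 10*k**2 + 27*k + 18)) with R(k) = B(k−1)f(k)/C(k) = k*(k + 2)*(k + 4)*(k + 7)*(k**2 + 10*k + 27)/(18*(3*k**2 + 23*k + 38)).
s_(k+1) − s_k = 3*(-3*k**2 - 23*k - 38)/(k**6 + 23*k**5 + 207*k**4 + 925*k**3 + 2144*k**2 + 2412*k + 1008) = t_k.
Telescope: S(n) = s_(n+1) − s_(2) = (-n**3 - 13*n**2 - 50*n - 38)/(6*(n**3 + 13*n**2 + 50*n + 56)) − (-17/120) = (-n**3 - 13*n**2 - 50*n + 64)/(40*(n**3 + 13*n**2 + 50*n + 56)).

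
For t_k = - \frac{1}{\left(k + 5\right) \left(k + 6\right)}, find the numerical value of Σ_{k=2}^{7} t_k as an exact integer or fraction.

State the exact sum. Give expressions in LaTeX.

Σ = -6/91

r(k) = (k + 5)/(k + 7) after simplifying.
Normal form (A,B,C) = (k + 5, k + 7, 1).
Set up (k + 5)·f(k+1) − (k + 6)·f(k) − (1) = 0.
Degrees (1,1,0) ⇒ d ≤ 1.
A polynomial solution: f(k) = k/5.
R(k) = B(k−1)·f(k)/C(k) = k*(k + 6)/5; s_k = R·t_k = -k/(5*k + 25).
Δs = -1/(k**2 + 11*k + 30), as required.
Telescoping: Σ = s_(8) − s_(2) = -8/65 − (-2/35) = -6/91.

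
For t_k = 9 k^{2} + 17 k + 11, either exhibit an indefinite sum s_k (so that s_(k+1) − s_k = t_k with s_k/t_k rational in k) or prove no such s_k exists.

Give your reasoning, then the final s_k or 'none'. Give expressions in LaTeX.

Ratio r(k) = (9*k**2 + 35*k + 37)/(9*k**2 + 17*k + 11).
A = 1, B = 1, C = k**2 + 17*k/9 + 11/9.
Key eq: (1)·f(k+1) = (1)·f(k) + (k**2 + 17*k/9 + 11/9).
deg f ≤ 3 (via 0,0,2).
A polynomial solution: f(k) = k*(3*k**2 + 4*k + 4)/9.
So s_k = (B(k−1)f/C)·t_k = (k*(3*k**2 + 4*k + 4)/(9*k**2 + 17*k + 11))·t_k = k*(3*k**2 + 4*k + 4).
Check: Δs_k = 9*k**2 + 17*k + 11. ✓

s_k = k \left(3 k^{2} + 4 k + 4\right)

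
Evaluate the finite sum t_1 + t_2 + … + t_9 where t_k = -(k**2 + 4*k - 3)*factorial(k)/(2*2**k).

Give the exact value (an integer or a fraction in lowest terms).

Σ = -49610

Ratio r(k) = (k + 1)*(4*k + (k + 1)**2 + 1)/(2*(k**2 + 4*k - 3)).
A = k/2 + 1/2, B = 1, C = k**2 + 4*k - 3.
Solve (k/2 + 1/2)·f(k+1) − (1)·f(k) = k**2 + 4*k - 3.
Bound: deg f ≤ 1.
Solving with deg f ≤ 1: f(k) = 2*(k + 4).
Get s_k = R·t_k = -(k + 4)*factorial(k)/2**k with R(k) = B(k−1)f(k)/C(k) = 2*(k + 4)/(k**2 + 4*k - 3).
s_(k+1) − s_k = -(k**2 + 4*k - 3)*factorial(k)/(2*2**k) = t_k.
Telescoping: Σ = s_(10) − s_(1) = -99225/2 − (-5/2) = -49610.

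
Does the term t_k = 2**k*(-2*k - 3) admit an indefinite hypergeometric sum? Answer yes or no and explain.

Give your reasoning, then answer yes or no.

Ratio r(k) = 2*(2*k + 5)/(2*k + 3).
So A=2 and B=1, with C=k + 3/2.
Key eq: (2)·f(k+1) = (1)·f(k) + (k + 3/2).
Bound: deg f ≤ 1.
Coefficient equations give f(k) = (2*k - 1)/2.
Then R = B(k−1)f/C = (2*k - 1)/(2*k + 3), so s_k = R(k)·t_k = 2**k*(1 - 2*k).
s_(k+1) − s_k = 2**k*(-2*k - 3) = t_k.

Yes. s_k = 2**k*(1 - 2*k).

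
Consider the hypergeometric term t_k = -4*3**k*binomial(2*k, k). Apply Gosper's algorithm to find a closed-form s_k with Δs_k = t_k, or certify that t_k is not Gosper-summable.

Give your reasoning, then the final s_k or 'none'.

The ratio is 6*(2*k + 1)/(k + 1).
Normal form (A,B,C) = (12*k + 6, k + 1, 1).
Solve (12*k + 6)·f(k+1) − (k)·f(k) = 1.
From deg A=1, deg B=1, deg C=0: d=-1.
Bound -1 < 0, so the key equation has no polynomial solution.

no hypergeometric antidifference exists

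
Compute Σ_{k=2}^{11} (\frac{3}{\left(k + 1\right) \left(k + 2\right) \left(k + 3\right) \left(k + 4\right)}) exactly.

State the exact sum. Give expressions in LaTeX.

Σ = 89/5460

Compute t_(k+1)/t_k: get (k + 1)/(k + 5).
A = k + 1, B = k + 5, C = 1.
f must satisfy (k + 1)·f(k+1) − (k + 4)·f(k) = 1.
Bound: deg f ≤ 3.
A polynomial solution: f(k) = k*(k**2 + 6*k + 11)/18.
So s_k = (B(k−1)f/C)·t_k = (k*(k + 4)*(k**2 + 6*k + 11)/18)·t_k = k*(k**2 + 6*k + 11)/(6*(k + 1)*(k + 2)*(k + 3)).
Check: Δs_k = 3/(k**4 + 10*k**3 + 35*k**2 + 50*k + 24). ✓
Evaluate s at k=12 and k=2: 227/1365 and 3/20; difference 89/5460.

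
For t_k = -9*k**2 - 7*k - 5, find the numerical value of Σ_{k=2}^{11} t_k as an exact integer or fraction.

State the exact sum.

Σ = -5050

The ratio is (9*k**2 + 25*k + 21)/(9*k**2 + 7*k + 5).
Normal form (A,B,C) = (1, 1, k**2 + 7*k/9 + 5/9).
Set up (1)·f(k+1) − (1)·f(k) − (k**2 + 7*k/9 + 5/9) = 0.
Degrees (0,0,2) ⇒ d ≤ 3.
Solve for f: f(k) = k*(3*k**2 - k + 3)/9 (degree 3 ≤ 3).
R(k) = B(k−1)·f(k)/C(k) = k*(3*k**2 - k + 3)/(9*k**2 + 7*k + 5); s_k = R·t_k = k*(-3*k**2 + k - 3).
Check: Δs_k = -9*k**2 - 7*k - 5. ✓
Telescoping: Σ = s_(12) − s_(2) = -5076 − (-26) = -5050.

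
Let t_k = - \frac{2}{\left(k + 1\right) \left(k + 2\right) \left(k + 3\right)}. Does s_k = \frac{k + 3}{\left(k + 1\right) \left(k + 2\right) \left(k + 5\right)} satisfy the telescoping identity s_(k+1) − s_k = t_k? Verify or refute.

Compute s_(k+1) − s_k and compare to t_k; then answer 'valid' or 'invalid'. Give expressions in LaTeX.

s_(k+1) = (k + 4)/((k + 2)*(k + 3)*(k + 6))
s_(k+1) − s_k = ((k + 1)*(k + 4)*(k + 5) - (k + 3)**2*(k + 6))/((k + 1)*(k + 2)*(k + 3)*(k + 5)*(k + 6))
(s_(k+1) − s_k) − t_k = 2*(3*k + 13)/(k**5 + 17*k**4 + 107*k**3 + 307*k**2 + 396*k + 180)

Invalid: residual \frac{2 \left(3 k + 13\right)}{k^{5} + 17 k^{4} + 107 k^{3} + 307 k^{2} + 396 k + 180} ≠ 0.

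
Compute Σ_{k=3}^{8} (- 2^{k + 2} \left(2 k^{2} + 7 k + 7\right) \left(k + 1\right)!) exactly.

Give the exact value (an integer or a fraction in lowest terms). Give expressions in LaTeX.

Σ = -74317820928

Ratio r(k) = 2*(2*k**3 + 15*k**2 + 38*k + 32)/(2*k**2 + 7*k + 7).
Factor: A=2*k + 4; B=1; C=k**2 + 7*k/2 + 7/2.
f must satisfy (2*k + 4)·f(k+1) − (1)·f(k) = k**2 + 7*k/2 + 7/2.
From deg A=1, deg B=0, deg C=2: d=1.
Match coefficients ⇒ f(k) = (k + 1)/2.
Then R = B(k−1)f/C = (k + 1)/(2*k**2 + 7*k + 7), so s_k = R(k)·t_k = -2**(k + 2)*(k + 1)*factorial(k + 1).
Check: Δs_k = -2**(k + 2)*(2*k**2 + 7*k + 7)*factorial(k + 1). ✓
Evaluate s at k=9 and k=3: -74317824000 and -3072; difference -74317820928.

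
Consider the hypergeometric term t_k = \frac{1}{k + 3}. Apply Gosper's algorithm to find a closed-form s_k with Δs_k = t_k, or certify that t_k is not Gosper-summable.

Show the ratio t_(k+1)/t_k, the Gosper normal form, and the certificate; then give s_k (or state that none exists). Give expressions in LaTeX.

The ratio is (k + 3)/(k + 4).
Normal form (A,B,C) = (k + 3, k + 4, 1).
Solve (k + 3)·f(k+1) − (k + 3)·f(k) = 1.
Bound: deg f ≤ 0.
Write f(k) = c0. Then LHS − RHS = -1, requiring -1 = 0: contradictory. No certificate.

not Gosper-summable; s_k does not exist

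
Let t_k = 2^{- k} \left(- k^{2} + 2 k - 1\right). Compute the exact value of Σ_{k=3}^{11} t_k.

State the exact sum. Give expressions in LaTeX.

t_(k+1)/t_k = k**2/(2*(k**2 - 2*k + 1)).
So A=1/2 and B=1, with C=k**2 - 2*k + 1.
Set up (1/2)·f(k+1) − (1)·f(k) − (k**2 - 2*k + 1) = 0.
d = 2 from the (0,0,2) case.
A polynomial solution: f(k) = -2*(k**2 + 2).
R(k) = B(k−1)·f(k)/C(k) = -2*(k**2 + 2)/(k - 1)**2; s_k = R·t_k = 2**(1 - k)*(k**2 + 2).
Check: Δs_k = (-k**2 + 2*k - 1)/2**k. ✓
Sum = s_(12) − s_(3); s_(12) = 73/1024, s_(3) = 11/4 ⇒ -2743/1024.

Σ = -2743/1024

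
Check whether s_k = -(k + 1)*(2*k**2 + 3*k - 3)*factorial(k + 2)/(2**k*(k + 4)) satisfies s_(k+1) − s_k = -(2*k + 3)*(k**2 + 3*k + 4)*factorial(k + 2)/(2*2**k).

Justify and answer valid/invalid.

s_(k+1) = -(k + 2)*(2*k**2 + 7*k + 2)*factorial(k + 3)/(2*2**k*(k + 5))
s_(k+1) − s_k = -(2*k**5 + 21*k**4 + 87*k**3 + 198*k**2 + 226*k + 78)*factorial(k + 2)/(2*2**k*(k + 4)*(k + 5))
(s_(k+1) − s_k) − t_k = 3*(2*k**4 + 17*k**3 + 49*k**2 + 74*k + 54)*factorial(k + 2)/(2*2**k*(k + 4)*(k + 5))

Invalid: residual 3*(2*k**4 + 17*k**3 + 49*k**2 + 74*k + 54)*factorial(k + 2)/(2*2**k*(k + 4)*(k + 5)) ≠ 0.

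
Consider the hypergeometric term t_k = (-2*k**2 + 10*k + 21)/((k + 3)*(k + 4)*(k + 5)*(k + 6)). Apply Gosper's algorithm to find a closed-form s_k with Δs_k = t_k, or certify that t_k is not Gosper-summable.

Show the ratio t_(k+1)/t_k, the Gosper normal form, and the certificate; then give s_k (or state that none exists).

r(k) = (2*k**3 - 47*k - 87)/(2*k**3 + 4*k**2 - 91*k - 147) after simplifying.
A = k + 3, B = k + 7, C = k**2 - 5*k - 21/2.
Need (k + 3)·f(k+1) − (k + 6)·f(k) = k**2 - 5*k - 21/2.
Degrees (1,1,2) ⇒ d ≤ 3.
Solving with deg f ≤ 3: f(k) = -k*(k**2 + 52*k + 87)/40.
Get s_k = R·t_k = k*(k**2 + 52*k + 87)/(20*(k + 3)*(k + 4)*(k + 5)) with R(k) = B(k−1)f(k)/C(k) = -k*(k + 6)*(k**2 + 52*k + 87)/(20*(2*k**2 - 10*k - 21)).
s_(k+1) − s_k = (-2*k**2 + 10*k + 21)/(k**4 + 18*k**3 + 119*k**2 + 342*k + 360) = t_k.

s_k = k*(k**2 + 52*k + 87)/(20*(k + 3)*(k + 4)*(k + 5))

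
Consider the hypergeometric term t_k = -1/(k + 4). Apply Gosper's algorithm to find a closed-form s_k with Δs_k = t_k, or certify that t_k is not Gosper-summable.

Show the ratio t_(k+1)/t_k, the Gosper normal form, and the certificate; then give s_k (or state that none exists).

not Gosper-summable; s_k does not exist

Step 1: r(k) = (k + 4)/(k + 5).
Factor: A=k + 4; B=k + 5; C=1.
Need (k + 4)·f(k+1) − (k + 4)·f(k) = 1.
deg f ≤ 0 (via 1,1,0).
Write f(k) = c0. Then LHS − RHS = -1, requiring -1 = 0: contradictory. No certificate.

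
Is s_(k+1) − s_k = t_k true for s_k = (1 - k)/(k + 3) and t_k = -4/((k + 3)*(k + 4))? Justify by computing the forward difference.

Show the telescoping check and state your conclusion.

Valid: the claim telescopes to t_k.

s_(k+1) = -k/(k + 4)
s_(k+1) − s_k = -4/(k**2 + 7*k + 12)
(s_(k+1) − s_k) − t_k = 0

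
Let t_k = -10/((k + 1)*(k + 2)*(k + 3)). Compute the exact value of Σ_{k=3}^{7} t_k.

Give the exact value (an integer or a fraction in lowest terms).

t_(k+1)/t_k = (k + 1)/(k + 4).
Normal form (A,B,C) = (k + 1, k + 4, 1).
Need (k + 1)·f(k+1) − (k + 3)·f(k) = 1.
Bound: deg f ≤ 2.
Coefficient equations give f(k) = k*(k + 3)/4.
Certificate R = B(k−1)f/C = k*(k + 3)**2/4 gives s_k = 5*k*(-k - 3)/(2*(k + 1)*(k + 2)).
s_(k+1) − s_k = -10/(k**3 + 6*k**2 + 11*k + 6) = t_k.
Telescoping: Σ = s_(8) − s_(3) = -22/9 − (-9/4) = -7/36.

Σ = -7/36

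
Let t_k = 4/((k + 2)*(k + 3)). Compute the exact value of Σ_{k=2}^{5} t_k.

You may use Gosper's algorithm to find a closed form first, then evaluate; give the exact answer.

t_(k+1)/t_k = (k + 2)/(k + 4).
Factor: A=k + 2; B=k + 4; C=1.
Key eq: (k + 2)·f(k+1) = (k + 3)·f(k) + (1).
d = 1 from the (1,1,0) case.
Coefficient equations give f(k) = k/2.
Get s_k = R·t_k = 2*k/(k + 2) with R(k) = B(k−1)f(k)/C(k) = k*(k + 3)/2.
Δs = 4/(k**2 + 5*k + 6), as required.
Telescoping: Σ = s_(6) − s_(2) = 3/2 − (1) = 1/2.

Σ = 1/2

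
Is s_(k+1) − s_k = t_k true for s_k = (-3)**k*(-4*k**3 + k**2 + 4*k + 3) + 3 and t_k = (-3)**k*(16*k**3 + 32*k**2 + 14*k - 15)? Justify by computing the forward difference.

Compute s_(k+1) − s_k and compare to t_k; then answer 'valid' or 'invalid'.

s_(k+1) = -3*(-3)**k*(4*k - 4*(k + 1)**3 + (k + 1)**2 + 7) + 3
s_(k+1) − s_k = (-3)**k*(16*k**3 + 32*k**2 + 14*k - 15)
(s_(k+1) − s_k) − t_k = 0

valid; difference matches t_k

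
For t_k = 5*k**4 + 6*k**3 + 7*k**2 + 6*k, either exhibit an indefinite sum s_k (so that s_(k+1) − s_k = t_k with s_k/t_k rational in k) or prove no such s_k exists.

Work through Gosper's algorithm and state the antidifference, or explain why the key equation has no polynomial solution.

s_k = k*(k**4 - k**3 + k**2 + k - 2)

The ratio is (5*k**3 + 21*k**2 + 34*k + 24)/(k*(5*k**2 + k + 6)).
A = 1, B = 1, C = k**4 + 6*k**3/5 + 7*k**2/5 + 6*k/5.
Need (1)·f(k+1) − (1)·f(k) = k**4 + 6*k**3/5 + 7*k**2/5 + 6*k/5.
From deg A=0, deg B=0, deg C=4: d=5.
A polynomial solution: f(k) = k*(k - 1)*(k + 1)*(k**2 - k + 2)/5.
R(k) = B(k−1)·f(k)/C(k) = (k - 1)*(k**2 - k + 2)/(5*k**2 + k + 6); s_k = R·t_k = k*(k**4 - k**3 + k**2 + k - 2).
s_(k+1) − s_k = k*(5*k**3 + 6*k**2 + 7*k + 6) = t_k.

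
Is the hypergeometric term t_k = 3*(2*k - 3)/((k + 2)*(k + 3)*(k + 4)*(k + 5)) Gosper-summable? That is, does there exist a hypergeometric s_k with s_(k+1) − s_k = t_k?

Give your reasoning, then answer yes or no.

Yes. s_k = k*(-k**2 - 9*k - 98)/(24*(k + 2)*(k + 3)*(k + 4)).

Step 1: r(k) = (k + 2)*(2*k - 1)/((k + 6)*(2*k - 3)).
A = k + 2, B = k + 6, C = k - 3/2.
Set up (k + 2)·f(k+1) − (k + 5)·f(k) − (k - 3/2) = 0.
Bound: deg f ≤ 3.
Solve for f: f(k) = -k*(k**2 + 9*k + 98)/144 (degree 3 ≤ 3).
Get s_k = R·t_k = k*(-k**2 - 9*k - 98)/(24*(k + 2)*(k + 3)*(k + 4)) with R(k) = B(k−1)f(k)/C(k) = -k*(k + 5)*(k**2 + 9*k + 98)/(72*(2*k - 3)).
s_(k+1) − s_k = 3*(2*k - 3)/(k**4 + 14*k**3 + 71*k**2 + 154*k + 120) = t_k.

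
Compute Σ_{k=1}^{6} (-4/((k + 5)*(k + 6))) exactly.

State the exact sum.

Σ = -1/3

The ratio is (k + 5)/(k + 7).
A = k + 5, B = k + 7, C = 1.
Set up (k + 5)·f(k+1) − (k + 6)·f(k) − (1) = 0.
d = 1 from the (1,1,0) case.
Solving with deg f ≤ 1: f(k) = k/5.
Get s_k = R·t_k = -4*k/(5*k + 25) with R(k) = B(k−1)f(k)/C(k) = k*(k + 6)/5.
Δs = -4/(k**2 + 11*k + 30), as required.
Telescoping: Σ = s_(7) − s_(1) = -7/15 − (-2/15) = -1/3.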